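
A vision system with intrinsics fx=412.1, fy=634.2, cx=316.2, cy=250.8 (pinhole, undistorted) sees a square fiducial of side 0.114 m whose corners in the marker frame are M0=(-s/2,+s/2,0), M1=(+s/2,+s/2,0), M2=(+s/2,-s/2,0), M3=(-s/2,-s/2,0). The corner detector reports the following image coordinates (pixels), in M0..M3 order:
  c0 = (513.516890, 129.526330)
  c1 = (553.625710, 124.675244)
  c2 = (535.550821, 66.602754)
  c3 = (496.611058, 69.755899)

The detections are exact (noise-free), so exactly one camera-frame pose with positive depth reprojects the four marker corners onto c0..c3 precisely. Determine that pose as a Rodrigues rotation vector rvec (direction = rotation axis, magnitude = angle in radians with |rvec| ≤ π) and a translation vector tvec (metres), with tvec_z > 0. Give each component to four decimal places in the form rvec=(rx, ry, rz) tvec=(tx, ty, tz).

rvec=(-0.3949, -0.2078, -0.1575) tvec=(0.5117, -0.2450, 1.0105)

Intrinsics K: fx=412.1, fy=634.2, cx=316.2, cy=250.8
Marker side s = 0.114 m; corners in marker frame (Z=0):
  M0 = (-0.0570, +0.0570, 0)
  M1 = (+0.0570, +0.0570, 0)
  M2 = (+0.0570, -0.0570, 0)
  M3 = (-0.0570, -0.0570, 0)
Detected image corners:
  c0 = (513.516890, 129.526330) px
  c1 = (553.625710, 124.675244) px
  c2 = (535.550821, 66.602754) px
  c3 = (496.611058, 69.755899) px
Planar DLT: solve 8×8 A·h = b for H (H[2,2]=1):
  H  [+466.41455 -35.70031 +524.90359]
  H  [-12.66244 +481.56036 +97.00867]
  H  [+0.22830 -0.36048 +1.00000]
B = K⁻¹H; ‖b₁‖=0.989654, ‖b₂‖=0.989654; λ = 2/(‖b₁‖+‖b₂‖) = 1.010454, sign → tz>0 ⇒ λ=+1.010454
r₁ = λ·B[:,0] = (+0.96663,-0.11140,+0.23068); r₂ = λ·B[:,1] = (+0.19195,+0.91130,-0.36425)
r₃ = r₁×r₂ = (-0.16964,+0.39638,+0.90228); SVD([r₁ r₂ r₃]) → R = UVᵀ:
  R  [+0.96663 +0.19195 -0.16964]
  R  [-0.11140 +0.91130 +0.39638]
  R  [+0.23068 -0.36425 +0.90228]
t = (+0.51173, -0.24503, +1.01045) m
tr R = 2.780213; θ = arccos((tr R − 1)/2) = 0.473217 rad = 27.113°
axis k = ((R−Rᵀ)₃₂, (R−Rᵀ)₁₃, (R−Rᵀ)₂₁) / (2 sinθ) = (-0.834477, -0.439193, -0.332803)
rvec = θ·k = (-0.394889, -0.207834, -0.157488)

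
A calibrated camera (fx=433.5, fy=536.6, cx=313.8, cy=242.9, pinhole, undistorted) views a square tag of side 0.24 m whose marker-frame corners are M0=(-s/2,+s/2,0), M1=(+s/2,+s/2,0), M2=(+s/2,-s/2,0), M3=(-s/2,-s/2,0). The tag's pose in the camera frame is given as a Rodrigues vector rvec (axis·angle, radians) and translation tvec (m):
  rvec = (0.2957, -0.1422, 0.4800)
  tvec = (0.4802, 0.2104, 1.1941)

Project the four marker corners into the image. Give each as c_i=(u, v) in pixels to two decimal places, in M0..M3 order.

Intrinsics K: fx=433.5, fy=536.6, cx=313.8, cy=242.9
Marker side s = 0.24 m; corners in marker frame (Z=0):
  M0 = (-0.1200, +0.1200, 0)
  M1 = (+0.1200, +0.1200, 0)
  M2 = (+0.1200, -0.1200, 0)
  M3 = (-0.1200, -0.1200, 0)
rvec = (0.2957, -0.1422, 0.4800), |rvec| = θ = 0.58143 rad = 33.313°
Rodrigues: sinθ=0.54922, 1−cosθ=0.16432; R = I + sinθ·[k]× + (1−cosθ)·[k]×²:
    [+0.87818 -0.47385 -0.06533]
    [+0.43297 +0.84551 -0.31250]
    [+0.20331 +0.24614 +0.94767]
t = (0.4802, 0.2104, 1.1941) m
M0: Pc = R·M0+t = (+0.31796, +0.25990, +1.19924); u = 433.5·(+0.31796)/1.19924 + 313.8 = 428.7347, v = 536.6·(+0.25990)/1.19924 + 242.9 = 359.1943
M1: Pc = R·M1+t = (+0.52872, +0.36382, +1.24803); u = 433.5·(+0.52872)/1.24803 + 313.8 = 497.4488, v = 536.6·(+0.36382)/1.24803 + 242.9 = 399.3255
M2: Pc = R·M2+t = (+0.64244, +0.16090, +1.18896); u = 433.5·(+0.64244)/1.18896 + 313.8 = 548.0375, v = 536.6·(+0.16090)/1.18896 + 242.9 = 315.5151
M3: Pc = R·M3+t = (+0.43168, +0.05698, +1.14017); u = 433.5·(+0.43168)/1.14017 + 313.8 = 477.9282, v = 536.6·(+0.05698)/1.14017 + 242.9 = 269.7180

c0=(428.73, 359.19) c1=(497.45, 399.33) c2=(548.04, 315.52) c3=(477.93, 269.72)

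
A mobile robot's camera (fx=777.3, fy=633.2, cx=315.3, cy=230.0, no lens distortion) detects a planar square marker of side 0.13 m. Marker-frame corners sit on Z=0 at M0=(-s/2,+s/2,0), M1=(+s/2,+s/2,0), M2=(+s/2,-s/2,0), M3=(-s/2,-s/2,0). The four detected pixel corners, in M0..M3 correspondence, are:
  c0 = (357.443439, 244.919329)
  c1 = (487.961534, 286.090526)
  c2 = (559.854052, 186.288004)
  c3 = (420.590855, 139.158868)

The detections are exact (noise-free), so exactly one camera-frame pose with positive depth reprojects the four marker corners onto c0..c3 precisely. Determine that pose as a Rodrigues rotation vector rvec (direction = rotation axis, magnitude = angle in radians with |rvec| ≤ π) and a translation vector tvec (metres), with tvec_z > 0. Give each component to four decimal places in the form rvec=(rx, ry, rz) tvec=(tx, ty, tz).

rvec=(0.4355, -0.0490, 0.3908) tvec=(0.1224, -0.0145, 0.6760)

Intrinsics K: fx=777.3, fy=633.2, cx=315.3, cy=230.0
Marker side s = 0.13 m; corners in marker frame (Z=0):
  M0 = (-0.0650, +0.0650, 0)
  M1 = (+0.0650, +0.0650, 0)
  M2 = (+0.0650, -0.0650, 0)
  M3 = (-0.0650, -0.0650, 0)
Detected image corners:
  c0 = (357.443439, 244.919329) px
  c1 = (487.961534, 286.090526) px
  c2 = (559.854052, 186.288004) px
  c3 = (420.590855, 139.158868) px
Planar DLT: solve 8×8 A·h = b for H (H[2,2]=1):
  H  [+1123.36069 -248.59542 +455.99462]
  H  [+379.55947 +917.55814 +216.37248]
  H  [+0.19068 +0.59415 +1.00000]
B = K⁻¹H; ‖b₁‖=1.479352, ‖b₂‖=1.479352; λ = 2/(‖b₁‖+‖b₂‖) = 0.675972, sign → tz>0 ⇒ λ=+0.675972
r₁ = λ·B[:,0] = (+0.92464,+0.35838,+0.12890); r₂ = λ·B[:,1] = (-0.37910,+0.83365,+0.40163)
r₃ = r₁×r₂ = (+0.03648,-0.42022,+0.90669); SVD([r₁ r₂ r₃]) → R = UVᵀ:
  R  [+0.92464 -0.37910 +0.03648]
  R  [+0.35838 +0.83365 -0.42022]
  R  [+0.12890 +0.40163 +0.90669]
t = (+0.12235, -0.01455, +0.67597) m
tr R = 2.664976; θ = arccos((tr R − 1)/2) = 0.587213 rad = 33.645°
axis k = ((R−Rᵀ)₃₂, (R−Rᵀ)₁₃, (R−Rᵀ)₂₁) / (2 sinθ) = (+0.741683, -0.083401, +0.665545)
rvec = θ·k = (+0.435526, -0.048974, +0.390817)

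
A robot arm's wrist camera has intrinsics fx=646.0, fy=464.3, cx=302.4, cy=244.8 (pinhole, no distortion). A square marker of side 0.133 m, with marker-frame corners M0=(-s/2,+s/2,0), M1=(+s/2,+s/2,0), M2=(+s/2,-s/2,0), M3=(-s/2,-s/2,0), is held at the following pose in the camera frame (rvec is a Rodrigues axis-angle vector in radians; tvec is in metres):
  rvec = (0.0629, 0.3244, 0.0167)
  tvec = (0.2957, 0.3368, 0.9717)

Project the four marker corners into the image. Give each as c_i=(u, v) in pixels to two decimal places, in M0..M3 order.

c0=(452.87, 431.71) c1=(544.81, 441.70) c2=(547.58, 378.36) c3=(454.72, 370.99)

Intrinsics K: fx=646.0, fy=464.3, cx=302.4, cy=244.8
Marker side s = 0.133 m; corners in marker frame (Z=0):
  M0 = (-0.0665, +0.0665, 0)
  M1 = (+0.0665, +0.0665, 0)
  M2 = (+0.0665, -0.0665, 0)
  M3 = (-0.0665, -0.0665, 0)
rvec = (0.0629, 0.3244, 0.0167), |rvec| = θ = 0.33086 rad = 18.957°
Rodrigues: sinθ=0.32486, 1−cosθ=0.05424; R = I + sinθ·[k]× + (1−cosθ)·[k]×²:
    [+0.94772 -0.00629 +0.31903]
    [+0.02651 +0.99790 -0.05907]
    [-0.31799 +0.06444 +0.94590]
t = (0.2957, 0.3368, 0.9717) m
M0: Pc = R·M0+t = (+0.23226, +0.40140, +0.99713); u = 646.0·(+0.23226)/0.99713 + 302.4 = 452.8704, v = 464.3·(+0.40140)/0.99713 + 244.8 = 431.7050
M1: Pc = R·M1+t = (+0.35831, +0.40492, +0.95484); u = 646.0·(+0.35831)/0.95484 + 302.4 = 544.8129, v = 464.3·(+0.40492)/0.95484 + 244.8 = 441.6979
M2: Pc = R·M2+t = (+0.35914, +0.27220, +0.94627); u = 646.0·(+0.35914)/0.94627 + 302.4 = 547.5795, v = 464.3·(+0.27220)/0.94627 + 244.8 = 378.3599
M3: Pc = R·M3+t = (+0.23309, +0.26868, +0.98856); u = 646.0·(+0.23309)/0.98856 + 302.4 = 454.7215, v = 464.3·(+0.26868)/0.98856 + 244.8 = 370.9901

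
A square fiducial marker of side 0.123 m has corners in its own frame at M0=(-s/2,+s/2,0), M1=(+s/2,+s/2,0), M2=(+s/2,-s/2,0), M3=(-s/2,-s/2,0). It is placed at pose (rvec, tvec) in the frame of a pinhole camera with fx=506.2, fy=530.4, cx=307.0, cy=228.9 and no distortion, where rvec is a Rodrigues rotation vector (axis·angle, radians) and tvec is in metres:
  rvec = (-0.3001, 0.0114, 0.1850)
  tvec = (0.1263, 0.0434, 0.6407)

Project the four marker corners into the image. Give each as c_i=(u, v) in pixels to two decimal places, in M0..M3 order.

c0=(351.22, 305.34) c1=(450.22, 324.80) c2=(459.71, 226.25) c3=(366.03, 208.56)

Intrinsics K: fx=506.2, fy=530.4, cx=307.0, cy=228.9
Marker side s = 0.123 m; corners in marker frame (Z=0):
  M0 = (-0.0615, +0.0615, 0)
  M1 = (+0.0615, +0.0615, 0)
  M2 = (+0.0615, -0.0615, 0)
  M3 = (-0.0615, -0.0615, 0)
rvec = (-0.3001, 0.0114, 0.1850), |rvec| = θ = 0.35273 rad = 20.210°
Rodrigues: sinθ=0.34546, 1−cosθ=0.06157; R = I + sinθ·[k]× + (1−cosθ)·[k]×²:
    [+0.98300 -0.18288 -0.01631]
    [+0.17949 +0.93850 +0.29496]
    [-0.03864 -0.29287 +0.95537]
t = (0.1263, 0.0434, 0.6407) m
M0: Pc = R·M0+t = (+0.05460, +0.09008, +0.62506); u = 506.2·(+0.05460)/0.62506 + 307.0 = 351.2157, v = 530.4·(+0.09008)/0.62506 + 228.9 = 305.3365
M1: Pc = R·M1+t = (+0.17551, +0.11216, +0.62031); u = 506.2·(+0.17551)/0.62031 + 307.0 = 450.2211, v = 530.4·(+0.11216)/0.62031 + 228.9 = 324.7999
M2: Pc = R·M2+t = (+0.19800, -0.00328, +0.65634); u = 506.2·(+0.19800)/0.65634 + 307.0 = 459.7092, v = 530.4·(-0.00328)/0.65634 + 228.9 = 226.2504
M3: Pc = R·M3+t = (+0.07709, -0.02536, +0.66109); u = 506.2·(+0.07709)/0.66109 + 307.0 = 366.0304, v = 530.4·(-0.02536)/0.66109 + 228.9 = 208.5560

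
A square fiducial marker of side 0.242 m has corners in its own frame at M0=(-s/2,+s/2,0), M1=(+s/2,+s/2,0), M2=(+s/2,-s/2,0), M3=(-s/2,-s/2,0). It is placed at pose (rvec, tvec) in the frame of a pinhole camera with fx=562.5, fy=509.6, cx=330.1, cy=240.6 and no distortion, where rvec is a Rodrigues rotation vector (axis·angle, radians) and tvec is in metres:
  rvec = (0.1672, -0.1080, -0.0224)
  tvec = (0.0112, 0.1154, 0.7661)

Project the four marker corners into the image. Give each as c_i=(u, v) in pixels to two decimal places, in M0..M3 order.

c0=(251.96, 397.69) c1=(423.77, 387.85) c2=(426.39, 235.45) c3=(245.18, 240.53)

Intrinsics K: fx=562.5, fy=509.6, cx=330.1, cy=240.6
Marker side s = 0.242 m; corners in marker frame (Z=0):
  M0 = (-0.1210, +0.1210, 0)
  M1 = (+0.1210, +0.1210, 0)
  M2 = (+0.1210, -0.1210, 0)
  M3 = (-0.1210, -0.1210, 0)
rvec = (0.1672, -0.1080, -0.0224), |rvec| = θ = 0.20030 rad = 11.477°
Rodrigues: sinθ=0.19897, 1−cosθ=0.01999; R = I + sinθ·[k]× + (1−cosθ)·[k]×²:
    [+0.99394 +0.01325 -0.10915]
    [-0.03125 +0.98582 -0.16488]
    [+0.10541 +0.16729 +0.98026]
t = (0.0112, 0.1154, 0.7661) m
M0: Pc = R·M0+t = (-0.10746, +0.23847, +0.77359); u = 562.5·(-0.10746)/0.77359 + 330.1 = 251.9602, v = 509.6·(+0.23847)/0.77359 + 240.6 = 397.6888
M1: Pc = R·M1+t = (+0.13307, +0.23090, +0.79910); u = 562.5·(+0.13307)/0.79910 + 330.1 = 423.7705, v = 509.6·(+0.23090)/0.79910 + 240.6 = 387.8514
M2: Pc = R·M2+t = (+0.12986, -0.00767, +0.75861); u = 562.5·(+0.12986)/0.75861 + 330.1 = 426.3914, v = 509.6·(-0.00767)/0.75861 + 240.6 = 235.4509
M3: Pc = R·M3+t = (-0.11067, -0.00010, +0.73310); u = 562.5·(-0.11067)/0.73310 + 330.1 = 245.1845, v = 509.6·(-0.00010)/0.73310 + 240.6 = 240.5285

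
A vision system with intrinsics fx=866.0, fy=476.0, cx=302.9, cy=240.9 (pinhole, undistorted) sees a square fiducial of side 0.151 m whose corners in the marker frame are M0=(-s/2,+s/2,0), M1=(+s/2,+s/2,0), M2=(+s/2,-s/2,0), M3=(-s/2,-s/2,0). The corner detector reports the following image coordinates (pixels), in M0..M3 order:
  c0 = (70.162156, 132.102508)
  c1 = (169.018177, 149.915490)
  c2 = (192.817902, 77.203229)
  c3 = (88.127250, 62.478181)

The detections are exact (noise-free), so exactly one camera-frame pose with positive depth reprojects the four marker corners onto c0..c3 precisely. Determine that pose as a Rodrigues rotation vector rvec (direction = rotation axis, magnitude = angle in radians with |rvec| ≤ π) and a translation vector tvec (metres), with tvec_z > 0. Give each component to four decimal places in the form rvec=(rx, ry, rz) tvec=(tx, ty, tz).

rvec=(0.2664, 0.4278, 0.2972) tvec=(-0.2060, -0.2897, 1.0224)

Intrinsics K: fx=866.0, fy=476.0, cx=302.9, cy=240.9
Marker side s = 0.151 m; corners in marker frame (Z=0):
  M0 = (-0.0755, +0.0755, 0)
  M1 = (+0.0755, +0.0755, 0)
  M2 = (+0.0755, -0.0755, 0)
  M3 = (-0.0755, -0.0755, 0)
Detected image corners:
  c0 = (70.162156, 132.102508) px
  c1 = (169.018177, 149.915490) px
  c2 = (192.817902, 77.203229) px
  c3 = (88.127250, 62.478181) px
Planar DLT: solve 8×8 A·h = b for H (H[2,2]=1):
  H  [+627.07889 -97.93919 +128.41687]
  H  [+70.30217 +503.33302 +106.02838]
  H  [-0.35737 +0.30634 +1.00000]
B = K⁻¹H; ‖b₁‖=0.978086, ‖b₂‖=0.978086; λ = 2/(‖b₁‖+‖b₂‖) = 1.022405, sign → tz>0 ⇒ λ=+1.022405
r₁ = λ·B[:,0] = (+0.86813,+0.33592,-0.36538); r₂ = λ·B[:,1] = (-0.22518,+0.92261,+0.31320)
r₃ = r₁×r₂ = (+0.44231,-0.18963,+0.87658); SVD([r₁ r₂ r₃]) → R = UVᵀ:
  R  [+0.86813 -0.22518 +0.44231]
  R  [+0.33592 +0.92261 -0.18963]
  R  [-0.36538 +0.31320 +0.87658]
t = (-0.20600, -0.28969, +1.02241) m
tr R = 2.667322; θ = arccos((tr R − 1)/2) = 0.585092 rad = 33.523°
axis k = ((R−Rᵀ)₃₂, (R−Rᵀ)₁₃, (R−Rᵀ)₂₁) / (2 sinθ) = (+0.455233, +0.731242, +0.507985)
rvec = θ·k = (+0.266353, +0.427844, +0.297218)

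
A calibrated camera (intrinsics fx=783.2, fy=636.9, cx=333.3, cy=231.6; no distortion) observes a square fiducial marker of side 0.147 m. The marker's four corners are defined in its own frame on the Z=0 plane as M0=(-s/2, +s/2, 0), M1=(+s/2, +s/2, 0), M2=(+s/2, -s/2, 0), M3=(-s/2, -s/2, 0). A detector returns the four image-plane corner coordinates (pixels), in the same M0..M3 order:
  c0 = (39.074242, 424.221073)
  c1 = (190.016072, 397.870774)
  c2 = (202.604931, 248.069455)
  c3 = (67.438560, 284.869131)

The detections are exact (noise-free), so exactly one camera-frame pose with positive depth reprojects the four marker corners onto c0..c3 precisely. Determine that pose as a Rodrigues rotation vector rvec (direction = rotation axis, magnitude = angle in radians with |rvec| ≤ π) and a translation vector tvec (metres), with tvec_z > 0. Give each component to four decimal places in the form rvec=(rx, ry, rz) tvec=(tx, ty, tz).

Intrinsics K: fx=783.2, fy=636.9, cx=333.3, cy=231.6
Marker side s = 0.147 m; corners in marker frame (Z=0):
  M0 = (-0.0735, +0.0735, 0)
  M1 = (+0.0735, +0.0735, 0)
  M2 = (+0.0735, -0.0735, 0)
  M3 = (-0.0735, -0.0735, 0)
Detected image corners:
  c0 = (39.074242, 424.221073) px
  c1 = (190.016072, 397.870774) px
  c2 = (202.604931, 248.069455) px
  c3 = (67.438560, 284.869131) px
Planar DLT: solve 8×8 A·h = b for H (H[2,2]=1):
  H  [+885.38052 -247.66106 +121.86349]
  H  [-446.23248 +694.80747 +335.04234]
  H  [-0.67666 -0.84703 +1.00000]
B = K⁻¹H; ‖b₁‖=1.635983, ‖b₂‖=1.635983; λ = 2/(‖b₁‖+‖b₂‖) = 0.611253, sign → tz>0 ⇒ λ=+0.611253
r₁ = λ·B[:,0] = (+0.86702,-0.27786,-0.41361); r₂ = λ·B[:,1] = (+0.02705,+0.85510,-0.51775)
r₃ = r₁×r₂ = (+0.49754,+0.43771,+0.74890); SVD([r₁ r₂ r₃]) → R = UVᵀ:
  R  [+0.86702 +0.02705 +0.49754]
  R  [-0.27786 +0.85510 +0.43771]
  R  [-0.41361 -0.51775 +0.74890]
t = (-0.16502, +0.09928, +0.61125) m
tr R = 2.471025; θ = arccos((tr R − 1)/2) = 0.744373 rad = 42.649°
axis k = ((R−Rᵀ)₃₂, (R−Rᵀ)₁₃, (R−Rᵀ)₂₁) / (2 sinθ) = (-0.705130, +0.672427, -0.225020)
rvec = θ·k = (-0.524880, +0.500537, -0.167499)

rvec=(-0.5249, 0.5005, -0.1675) tvec=(-0.1650, 0.0993, 0.6113)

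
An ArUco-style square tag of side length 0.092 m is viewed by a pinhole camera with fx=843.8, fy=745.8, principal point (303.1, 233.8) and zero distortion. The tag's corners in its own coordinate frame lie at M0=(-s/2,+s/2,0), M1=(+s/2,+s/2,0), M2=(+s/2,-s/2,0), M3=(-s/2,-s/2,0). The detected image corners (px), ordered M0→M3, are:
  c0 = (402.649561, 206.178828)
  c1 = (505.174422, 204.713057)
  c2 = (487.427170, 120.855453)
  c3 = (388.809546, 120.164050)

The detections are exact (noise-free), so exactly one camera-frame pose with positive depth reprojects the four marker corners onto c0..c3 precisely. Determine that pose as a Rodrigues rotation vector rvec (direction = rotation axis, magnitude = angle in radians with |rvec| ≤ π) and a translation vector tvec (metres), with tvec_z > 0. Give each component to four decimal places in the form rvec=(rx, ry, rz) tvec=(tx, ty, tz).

rvec=(-0.3553, -0.1952, -0.0587) tvec=(0.1241, -0.0702, 0.7302)

Intrinsics K: fx=843.8, fy=745.8, cx=303.1, cy=233.8
Marker side s = 0.092 m; corners in marker frame (Z=0):
  M0 = (-0.0460, +0.0460, 0)
  M1 = (+0.0460, +0.0460, 0)
  M2 = (+0.0460, -0.0460, 0)
  M3 = (-0.0460, -0.0460, 0)
Detected image corners:
  c0 = (402.649561, 206.178828) px
  c1 = (505.174422, 204.713057) px
  c2 = (487.427170, 120.855453) px
  c3 = (388.809546, 120.164050) px
Planar DLT: solve 8×8 A·h = b for H (H[2,2]=1):
  H  [+1214.89237 -35.59631 +446.47981]
  H  [+40.68850 +847.23706 +162.06642]
  H  [+0.27394 -0.46531 +1.00000]
B = K⁻¹H; ‖b₁‖=1.369430, ‖b₂‖=1.369430; λ = 2/(‖b₁‖+‖b₂‖) = 0.730231, sign → tz>0 ⇒ λ=+0.730231
r₁ = λ·B[:,0] = (+0.97952,-0.02287,+0.20004); r₂ = λ·B[:,1] = (+0.09125,+0.93607,-0.33978)
r₃ = r₁×r₂ = (-0.17948,+0.35108,+0.91898); SVD([r₁ r₂ r₃]) → R = UVᵀ:
  R  [+0.97952 +0.09125 -0.17948]
  R  [-0.02287 +0.93607 +0.35108]
  R  [+0.20004 -0.33978 +0.91898]
t = (+0.12408, -0.07024, +0.73023) m
tr R = 2.834573; θ = arccos((tr R − 1)/2) = 0.409584 rad = 23.467°
axis k = ((R−Rᵀ)₃₂, (R−Rᵀ)₁₃, (R−Rᵀ)₂₁) / (2 sinθ) = (-0.867415, -0.476509, -0.143282)
rvec = θ·k = (-0.355279, -0.195170, -0.058686)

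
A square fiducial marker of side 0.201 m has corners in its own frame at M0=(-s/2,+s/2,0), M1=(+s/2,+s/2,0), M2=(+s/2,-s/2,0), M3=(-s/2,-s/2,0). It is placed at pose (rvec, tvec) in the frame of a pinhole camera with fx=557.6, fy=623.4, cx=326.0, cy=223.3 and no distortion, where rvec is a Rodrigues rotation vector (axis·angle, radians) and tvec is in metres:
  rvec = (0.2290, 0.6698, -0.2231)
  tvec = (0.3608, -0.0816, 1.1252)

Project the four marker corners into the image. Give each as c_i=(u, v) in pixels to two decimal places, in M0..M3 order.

c0=(470.64, 237.32) c1=(567.23, 223.84) c2=(544.01, 110.09) c3=(447.68, 136.23)

Intrinsics K: fx=557.6, fy=623.4, cx=326.0, cy=223.3
Marker side s = 0.201 m; corners in marker frame (Z=0):
  M0 = (-0.1005, +0.1005, 0)
  M1 = (+0.1005, +0.1005, 0)
  M2 = (+0.1005, -0.1005, 0)
  M3 = (-0.1005, -0.1005, 0)
rvec = (0.2290, 0.6698, -0.2231), |rvec| = θ = 0.74219 rad = 42.524°
Rodrigues: sinθ=0.67590, 1−cosθ=0.26301; R = I + sinθ·[k]× + (1−cosθ)·[k]×²:
    [+0.76203 +0.27641 +0.58559]
    [-0.12994 +0.95120 -0.27990]
    [-0.63437 +0.13720 +0.76075]
t = (0.3608, -0.0816, 1.1252) m
M0: Pc = R·M0+t = (+0.31200, +0.02705, +1.20274); u = 557.6·(+0.31200)/1.20274 + 326.0 = 470.6432, v = 623.4·(+0.02705)/1.20274 + 223.3 = 237.3225
M1: Pc = R·M1+t = (+0.46516, +0.00094, +1.07523); u = 557.6·(+0.46516)/1.07523 + 326.0 = 567.2265, v = 623.4·(+0.00094)/1.07523 + 223.3 = 223.8429
M2: Pc = R·M2+t = (+0.40960, -0.19025, +1.04766); u = 557.6·(+0.40960)/1.04766 + 326.0 = 544.0060, v = 623.4·(-0.19025)/1.04766 + 223.3 = 110.0908
M3: Pc = R·M3+t = (+0.25644, -0.16414, +1.17517); u = 557.6·(+0.25644)/1.17517 + 326.0 = 447.6758, v = 623.4·(-0.16414)/1.17517 + 223.3 = 136.2292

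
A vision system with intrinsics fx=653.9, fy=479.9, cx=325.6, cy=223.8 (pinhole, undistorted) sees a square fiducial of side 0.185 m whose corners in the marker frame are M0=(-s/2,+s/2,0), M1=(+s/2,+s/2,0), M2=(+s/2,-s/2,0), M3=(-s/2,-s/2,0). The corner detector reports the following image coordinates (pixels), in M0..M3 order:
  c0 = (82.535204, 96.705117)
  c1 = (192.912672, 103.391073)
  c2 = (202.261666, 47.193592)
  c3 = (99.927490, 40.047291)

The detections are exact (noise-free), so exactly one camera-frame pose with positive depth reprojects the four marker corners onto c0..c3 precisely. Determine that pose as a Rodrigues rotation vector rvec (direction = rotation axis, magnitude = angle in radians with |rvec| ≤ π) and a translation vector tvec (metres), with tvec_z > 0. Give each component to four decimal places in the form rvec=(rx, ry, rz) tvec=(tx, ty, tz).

rvec=(-0.4802, -0.1199, 0.0296) tvec=(-0.3215, -0.3712, 1.1646)

Intrinsics K: fx=653.9, fy=479.9, cx=325.6, cy=223.8
Marker side s = 0.185 m; corners in marker frame (Z=0):
  M0 = (-0.0925, +0.0925, 0)
  M1 = (+0.0925, +0.0925, 0)
  M2 = (+0.0925, -0.0925, 0)
  M3 = (-0.0925, -0.0925, 0)
Detected image corners:
  c0 = (82.535204, 96.705117) px
  c1 = (192.912672, 103.391073) px
  c2 = (202.261666, 47.193592) px
  c3 = (99.927490, 40.047291) px
Planar DLT: solve 8×8 A·h = b for H (H[2,2]=1):
  H  [+587.49499 -129.43607 +145.11118]
  H  [+44.09443 +276.47630 +70.82753]
  H  [+0.09277 -0.39713 +1.00000]
B = K⁻¹H; ‖b₁‖=0.858665, ‖b₂‖=0.858665; λ = 2/(‖b₁‖+‖b₂‖) = 1.164598, sign → tz>0 ⇒ λ=+1.164598
r₁ = λ·B[:,0] = (+0.99253,+0.05662,+0.10804); r₂ = λ·B[:,1] = (-0.00023,+0.88662,-0.46249)
r₃ = r₁×r₂ = (-0.12198,+0.45902,+0.88001); SVD([r₁ r₂ r₃]) → R = UVᵀ:
  R  [+0.99253 -0.00023 -0.12198]
  R  [+0.05662 +0.88662 +0.45902]
  R  [+0.10804 -0.46249 +0.88001]
t = (-0.32145, -0.37123, +1.16460) m
tr R = 2.759170; θ = arccos((tr R − 1)/2) = 0.495808 rad = 28.408°
axis k = ((R−Rᵀ)₃₂, (R−Rᵀ)₁₃, (R−Rᵀ)₂₁) / (2 sinθ) = (-0.968497, -0.241751, +0.059754)
rvec = θ·k = (-0.480188, -0.119862, +0.029626)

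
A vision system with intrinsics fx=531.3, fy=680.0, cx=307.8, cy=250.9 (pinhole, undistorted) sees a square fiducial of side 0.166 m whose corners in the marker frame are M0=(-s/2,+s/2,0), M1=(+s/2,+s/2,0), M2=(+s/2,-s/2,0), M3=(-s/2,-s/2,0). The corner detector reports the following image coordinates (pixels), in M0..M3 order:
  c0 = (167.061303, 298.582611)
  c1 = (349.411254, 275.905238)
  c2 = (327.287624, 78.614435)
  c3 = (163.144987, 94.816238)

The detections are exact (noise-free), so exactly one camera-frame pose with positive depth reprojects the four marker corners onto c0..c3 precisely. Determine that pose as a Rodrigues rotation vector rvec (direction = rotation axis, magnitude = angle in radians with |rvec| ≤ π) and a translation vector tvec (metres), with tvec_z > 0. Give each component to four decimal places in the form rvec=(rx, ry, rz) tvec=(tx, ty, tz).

rvec=(-0.3382, -0.0512, -0.1043) tvec=(-0.0533, -0.0521, 0.5107)

Intrinsics K: fx=531.3, fy=680.0, cx=307.8, cy=250.9
Marker side s = 0.166 m; corners in marker frame (Z=0):
  M0 = (-0.0830, +0.0830, 0)
  M1 = (+0.0830, +0.0830, 0)
  M2 = (+0.0830, -0.0830, 0)
  M3 = (-0.0830, -0.0830, 0)
Detected image corners:
  c0 = (167.061303, 298.582611) px
  c1 = (349.411254, 275.905238) px
  c2 = (327.287624, 78.614435) px
  c3 = (163.144987, 94.816238) px
Planar DLT: solve 8×8 A·h = b for H (H[2,2]=1):
  H  [+1074.00259 -82.83405 +252.32929]
  H  [-91.34698 +1087.55468 +181.52167]
  H  [+0.13220 -0.64304 +1.00000]
B = K⁻¹H; ‖b₁‖=1.957945, ‖b₂‖=1.957945; λ = 2/(‖b₁‖+‖b₂‖) = 0.510740, sign → tz>0 ⇒ λ=+0.510740
r₁ = λ·B[:,0] = (+0.99333,-0.09352,+0.06752); r₂ = λ·B[:,1] = (+0.11064,+0.93803,-0.32842)
r₃ = r₁×r₂ = (-0.03262,+0.33370,+0.94211); SVD([r₁ r₂ r₃]) → R = UVᵀ:
  R  [+0.99333 +0.11064 -0.03262]
  R  [-0.09352 +0.93803 +0.33370]
  R  [+0.06752 -0.32842 +0.94211]
t = (-0.05332, -0.05211, +0.51074) m
tr R = 2.873467; θ = arccos((tr R − 1)/2) = 0.357617 rad = 20.490°
axis k = ((R−Rᵀ)₃₂, (R−Rᵀ)₁₃, (R−Rᵀ)₂₁) / (2 sinθ) = (-0.945779, -0.143034, -0.291622)
rvec = θ·k = (-0.338227, -0.051152, -0.104289)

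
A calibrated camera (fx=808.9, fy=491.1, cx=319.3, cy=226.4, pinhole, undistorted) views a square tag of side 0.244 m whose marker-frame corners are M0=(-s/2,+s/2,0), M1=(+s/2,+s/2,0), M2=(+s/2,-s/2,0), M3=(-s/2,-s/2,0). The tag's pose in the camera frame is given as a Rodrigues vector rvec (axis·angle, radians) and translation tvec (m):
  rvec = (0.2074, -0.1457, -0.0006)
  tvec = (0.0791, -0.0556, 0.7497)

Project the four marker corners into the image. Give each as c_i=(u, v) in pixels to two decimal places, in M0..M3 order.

Intrinsics K: fx=808.9, fy=491.1, cx=319.3, cy=226.4
Marker side s = 0.244 m; corners in marker frame (Z=0):
  M0 = (-0.1220, +0.1220, 0)
  M1 = (+0.1220, +0.1220, 0)
  M2 = (+0.1220, -0.1220, 0)
  M3 = (-0.1220, -0.1220, 0)
rvec = (0.2074, -0.1457, -0.0006), |rvec| = θ = 0.25346 rad = 14.522°
Rodrigues: sinθ=0.25076, 1−cosθ=0.03195; R = I + sinθ·[k]× + (1−cosθ)·[k]×²:
    [+0.98944 -0.01443 -0.14421]
    [-0.01562 +0.97861 -0.20514]
    [+0.14408 +0.20523 +0.96805]
t = (0.0791, -0.0556, 0.7497) m
M0: Pc = R·M0+t = (-0.04337, +0.06570, +0.75716); u = 808.9·(-0.04337)/0.75716 + 319.3 = 272.9631, v = 491.1·(+0.06570)/0.75716 + 226.4 = 269.0109
M1: Pc = R·M1+t = (+0.19805, +0.06188, +0.79232); u = 808.9·(+0.19805)/0.79232 + 319.3 = 521.4963, v = 491.1·(+0.06188)/0.79232 + 226.4 = 264.7576
M2: Pc = R·M2+t = (+0.20157, -0.17690, +0.74224); u = 808.9·(+0.20157)/0.74224 + 319.3 = 538.9761, v = 491.1·(-0.17690)/0.74224 + 226.4 = 109.3575
M3: Pc = R·M3+t = (-0.03985, -0.17308, +0.70708); u = 808.9·(-0.03985)/0.70708 + 319.3 = 273.7108, v = 491.1·(-0.17308)/0.70708 + 226.4 = 106.1856

c0=(272.96, 269.01) c1=(521.50, 264.76) c2=(538.98, 109.36) c3=(273.71, 106.19)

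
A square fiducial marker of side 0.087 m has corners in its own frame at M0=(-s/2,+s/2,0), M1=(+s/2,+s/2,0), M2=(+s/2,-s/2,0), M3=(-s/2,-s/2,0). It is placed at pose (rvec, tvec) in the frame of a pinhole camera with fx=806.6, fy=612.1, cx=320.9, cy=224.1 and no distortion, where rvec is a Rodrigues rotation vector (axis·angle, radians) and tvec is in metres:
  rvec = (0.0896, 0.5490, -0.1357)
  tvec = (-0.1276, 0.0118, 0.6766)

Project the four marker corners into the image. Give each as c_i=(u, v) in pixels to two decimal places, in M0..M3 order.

c0=(139.58, 275.82) c1=(217.30, 270.95) c2=(200.22, 190.58) c3=(123.16, 200.76)

Intrinsics K: fx=806.6, fy=612.1, cx=320.9, cy=224.1
Marker side s = 0.087 m; corners in marker frame (Z=0):
  M0 = (-0.0435, +0.0435, 0)
  M1 = (+0.0435, +0.0435, 0)
  M2 = (+0.0435, -0.0435, 0)
  M3 = (-0.0435, -0.0435, 0)
rvec = (0.0896, 0.5490, -0.1357), |rvec| = θ = 0.57258 rad = 32.806°
Rodrigues: sinθ=0.54180, 1−cosθ=0.15949; R = I + sinθ·[k]× + (1−cosθ)·[k]×²:
    [+0.84441 +0.15234 +0.51358]
    [-0.10448 +0.98714 -0.12103]
    [-0.52541 +0.04854 +0.84947]
t = (-0.1276, 0.0118, 0.6766) m
M0: Pc = R·M0+t = (-0.15771, +0.05929, +0.70157); u = 806.6·(-0.15771)/0.70157 + 320.9 = 139.5842, v = 612.1·(+0.05929)/0.70157 + 224.1 = 275.8248
M1: Pc = R·M1+t = (-0.08424, +0.05020, +0.65586); u = 806.6·(-0.08424)/0.65586 + 320.9 = 217.2964, v = 612.1·(+0.05020)/0.65586 + 224.1 = 270.9469
M2: Pc = R·M2+t = (-0.09749, -0.03569, +0.65163); u = 806.6·(-0.09749)/0.65163 + 320.9 = 200.2199, v = 612.1·(-0.03569)/0.65163 + 224.1 = 190.5799
M3: Pc = R·M3+t = (-0.17096, -0.02660, +0.69734); u = 806.6·(-0.17096)/0.69734 + 320.9 = 123.1564, v = 612.1·(-0.02660)/0.69734 + 224.1 = 200.7553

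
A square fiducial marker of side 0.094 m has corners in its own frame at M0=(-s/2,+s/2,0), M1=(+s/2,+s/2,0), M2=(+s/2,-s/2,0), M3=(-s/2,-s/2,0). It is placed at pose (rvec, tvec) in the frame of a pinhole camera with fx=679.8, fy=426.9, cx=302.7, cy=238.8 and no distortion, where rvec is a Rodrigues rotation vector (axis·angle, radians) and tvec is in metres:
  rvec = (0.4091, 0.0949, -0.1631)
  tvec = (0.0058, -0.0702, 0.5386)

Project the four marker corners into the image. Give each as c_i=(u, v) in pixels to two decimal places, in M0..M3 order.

Intrinsics K: fx=679.8, fy=426.9, cx=302.7, cy=238.8
Marker side s = 0.094 m; corners in marker frame (Z=0):
  M0 = (-0.0470, +0.0470, 0)
  M1 = (+0.0470, +0.0470, 0)
  M2 = (+0.0470, -0.0470, 0)
  M3 = (-0.0470, -0.0470, 0)
rvec = (0.4091, 0.0949, -0.1631), |rvec| = θ = 0.45052 rad = 25.813°
Rodrigues: sinθ=0.43544, 1−cosθ=0.09978; R = I + sinθ·[k]× + (1−cosθ)·[k]×²:
    [+0.98250 +0.17672 +0.05892]
    [-0.13855 +0.90465 -0.40301]
    [-0.12452 +0.38779 +0.91330]
t = (0.0058, -0.0702, 0.5386) m
M0: Pc = R·M0+t = (-0.03207, -0.02117, +0.56268); u = 679.8·(-0.03207)/0.56268 + 302.7 = 263.9531, v = 426.9·(-0.02117)/0.56268 + 238.8 = 222.7388
M1: Pc = R·M1+t = (+0.06028, -0.03419, +0.55097); u = 679.8·(+0.06028)/0.55097 + 302.7 = 377.0785, v = 426.9·(-0.03419)/0.55097 + 238.8 = 212.3065
M2: Pc = R·M2+t = (+0.04367, -0.11923, +0.51452); u = 679.8·(+0.04367)/0.51452 + 302.7 = 360.3997, v = 426.9·(-0.11923)/0.51452 + 238.8 = 139.8741
M3: Pc = R·M3+t = (-0.04868, -0.10621, +0.52623); u = 679.8·(-0.04868)/0.52623 + 302.7 = 239.8090, v = 426.9·(-0.10621)/0.52623 + 238.8 = 152.6403

c0=(263.95, 222.74) c1=(377.08, 212.31) c2=(360.40, 139.87) c3=(239.81, 152.64)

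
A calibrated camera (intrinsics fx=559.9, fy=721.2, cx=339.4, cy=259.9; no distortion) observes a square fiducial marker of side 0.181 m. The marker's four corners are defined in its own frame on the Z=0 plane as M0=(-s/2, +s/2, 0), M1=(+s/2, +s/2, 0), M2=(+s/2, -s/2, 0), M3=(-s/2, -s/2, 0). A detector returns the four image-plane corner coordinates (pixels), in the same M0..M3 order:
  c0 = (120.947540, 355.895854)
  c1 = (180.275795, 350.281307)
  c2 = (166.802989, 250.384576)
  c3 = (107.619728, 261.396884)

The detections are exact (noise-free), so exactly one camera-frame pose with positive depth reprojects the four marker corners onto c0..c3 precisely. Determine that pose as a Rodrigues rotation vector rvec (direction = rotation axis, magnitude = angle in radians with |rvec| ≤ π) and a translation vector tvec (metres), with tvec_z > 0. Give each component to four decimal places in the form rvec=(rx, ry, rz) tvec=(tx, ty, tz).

Intrinsics K: fx=559.9, fy=721.2, cx=339.4, cy=259.9
Marker side s = 0.181 m; corners in marker frame (Z=0):
  M0 = (-0.0905, +0.0905, 0)
  M1 = (+0.0905, +0.0905, 0)
  M2 = (+0.0905, -0.0905, 0)
  M3 = (-0.0905, -0.0905, 0)
Detected image corners:
  c0 = (120.947540, 355.895854) px
  c1 = (180.275795, 350.281307) px
  c2 = (166.802989, 250.384576) px
  c3 = (107.619728, 261.396884) px
Planar DLT: solve 8×8 A·h = b for H (H[2,2]=1):
  H  [+283.90206 +81.91106 +143.13464]
  H  [-137.85165 +553.28473 +304.84436]
  H  [-0.30213 +0.05481 +1.00000]
B = K⁻¹H; ‖b₁‖=0.757911, ‖b₂‖=0.757911; λ = 2/(‖b₁‖+‖b₂‖) = 1.319416, sign → tz>0 ⇒ λ=+1.319416
r₁ = λ·B[:,0] = (+0.91066,-0.10854,-0.39863); r₂ = λ·B[:,1] = (+0.14919,+0.98616,+0.07231)
r₃ = r₁×r₂ = (+0.38527,-0.12532,+0.91426); SVD([r₁ r₂ r₃]) → R = UVᵀ:
  R  [+0.91066 +0.14919 +0.38527]
  R  [-0.10854 +0.98616 -0.12532]
  R  [-0.39863 +0.07231 +0.91426]
t = (-0.46250, +0.08222, +1.31942) m
tr R = 2.811081; θ = arccos((tr R − 1)/2) = 0.438145 rad = 25.104°
axis k = ((R−Rᵀ)₃₂, (R−Rᵀ)₁₃, (R−Rᵀ)₂₁) / (2 sinθ) = (+0.232918, +0.923845, -0.303742)
rvec = θ·k = (+0.102052, +0.404778, -0.133083)

rvec=(0.1021, 0.4048, -0.1331) tvec=(-0.4625, 0.0822, 1.3194)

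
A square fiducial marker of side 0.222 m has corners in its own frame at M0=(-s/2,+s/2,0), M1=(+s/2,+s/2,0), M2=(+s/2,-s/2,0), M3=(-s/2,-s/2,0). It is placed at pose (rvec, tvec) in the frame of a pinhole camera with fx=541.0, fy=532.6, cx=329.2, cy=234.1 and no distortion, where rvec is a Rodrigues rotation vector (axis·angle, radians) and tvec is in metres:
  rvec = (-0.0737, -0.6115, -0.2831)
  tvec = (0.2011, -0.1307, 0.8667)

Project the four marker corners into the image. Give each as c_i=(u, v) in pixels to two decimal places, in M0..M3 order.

Intrinsics K: fx=541.0, fy=532.6, cx=329.2, cy=234.1
Marker side s = 0.222 m; corners in marker frame (Z=0):
  M0 = (-0.1110, +0.1110, 0)
  M1 = (+0.1110, +0.1110, 0)
  M2 = (+0.1110, -0.1110, 0)
  M3 = (-0.1110, -0.1110, 0)
rvec = (-0.0737, -0.6115, -0.2831), |rvec| = θ = 0.67787 rad = 38.839°
Rodrigues: sinθ=0.62714, 1−cosθ=0.22109; R = I + sinθ·[k]× + (1−cosθ)·[k]×²:
    [+0.78152 +0.28360 -0.55569]
    [-0.24023 +0.95882 +0.15148]
    [+0.57577 +0.01511 +0.81747]
t = (0.2011, -0.1307, 0.8667) m
M0: Pc = R·M0+t = (+0.14583, +0.00239, +0.80447); u = 541.0·(+0.14583)/0.80447 + 329.2 = 427.2700, v = 532.6·(+0.00239)/0.80447 + 234.1 = 235.6855
M1: Pc = R·M1+t = (+0.31933, -0.05094, +0.93229); u = 541.0·(+0.31933)/0.93229 + 329.2 = 514.5039, v = 532.6·(-0.05094)/0.93229 + 234.1 = 205.0013
M2: Pc = R·M2+t = (+0.25637, -0.26379, +0.92893); u = 541.0·(+0.25637)/0.92893 + 329.2 = 478.5069, v = 532.6·(-0.26379)/0.92893 + 234.1 = 82.8544
M3: Pc = R·M3+t = (+0.08287, -0.21046, +0.80111); u = 541.0·(+0.08287)/0.80111 + 329.2 = 385.1643, v = 532.6·(-0.21046)/0.80111 + 234.1 = 94.1779

c0=(427.27, 235.69) c1=(514.50, 205.00) c2=(478.51, 82.85) c3=(385.16, 94.18)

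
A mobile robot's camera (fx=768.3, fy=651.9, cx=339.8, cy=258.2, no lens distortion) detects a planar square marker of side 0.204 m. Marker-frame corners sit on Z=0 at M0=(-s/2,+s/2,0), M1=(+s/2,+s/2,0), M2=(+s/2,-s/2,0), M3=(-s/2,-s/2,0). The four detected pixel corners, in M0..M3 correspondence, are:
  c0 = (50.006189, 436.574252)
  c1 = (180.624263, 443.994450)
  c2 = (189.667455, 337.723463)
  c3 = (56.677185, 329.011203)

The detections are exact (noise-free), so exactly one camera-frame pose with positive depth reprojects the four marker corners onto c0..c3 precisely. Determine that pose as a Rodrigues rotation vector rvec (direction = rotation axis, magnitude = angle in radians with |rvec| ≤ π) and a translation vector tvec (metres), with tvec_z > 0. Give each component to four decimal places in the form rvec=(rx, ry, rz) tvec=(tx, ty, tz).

Intrinsics K: fx=768.3, fy=651.9, cx=339.8, cy=258.2
Marker side s = 0.204 m; corners in marker frame (Z=0):
  M0 = (-0.1020, +0.1020, 0)
  M1 = (+0.1020, +0.1020, 0)
  M2 = (+0.1020, -0.1020, 0)
  M3 = (-0.1020, -0.1020, 0)
Detected image corners:
  c0 = (50.006189, 436.574252) px
  c1 = (180.624263, 443.994450) px
  c2 = (189.667455, 337.723463) px
  c3 = (56.677185, 329.011203) px
Planar DLT: solve 8×8 A·h = b for H (H[2,2]=1):
  H  [+652.28681 -27.65384 +119.55905]
  H  [+59.76015 +559.42090 +387.34546]
  H  [+0.05235 +0.09135 +1.00000]
B = K⁻¹H; ‖b₁‖=0.830541, ‖b₂‖=0.830541; λ = 2/(‖b₁‖+‖b₂‖) = 1.204035, sign → tz>0 ⇒ λ=+1.204035
r₁ = λ·B[:,0] = (+0.99435,+0.08541,+0.06303); r₂ = λ·B[:,1] = (-0.09198,+0.98967,+0.10998)
r₃ = r₁×r₂ = (-0.05298,-0.11516,+0.99193); SVD([r₁ r₂ r₃]) → R = UVᵀ:
  R  [+0.99435 -0.09198 -0.05298]
  R  [+0.08541 +0.98967 -0.11516]
  R  [+0.06303 +0.10998 +0.99193]
t = (-0.34515, +0.23853, +1.20404) m
tr R = 2.975952; θ = arccos((tr R − 1)/2) = 0.155231 rad = 8.894°
axis k = ((R−Rᵀ)₃₂, (R−Rᵀ)₁₃, (R−Rᵀ)₂₁) / (2 sinθ) = (+0.728104, -0.375177, +0.573679)
rvec = θ·k = (+0.113024, -0.058239, +0.089053)

rvec=(0.1130, -0.0582, 0.0891) tvec=(-0.3451, 0.2385, 1.2040)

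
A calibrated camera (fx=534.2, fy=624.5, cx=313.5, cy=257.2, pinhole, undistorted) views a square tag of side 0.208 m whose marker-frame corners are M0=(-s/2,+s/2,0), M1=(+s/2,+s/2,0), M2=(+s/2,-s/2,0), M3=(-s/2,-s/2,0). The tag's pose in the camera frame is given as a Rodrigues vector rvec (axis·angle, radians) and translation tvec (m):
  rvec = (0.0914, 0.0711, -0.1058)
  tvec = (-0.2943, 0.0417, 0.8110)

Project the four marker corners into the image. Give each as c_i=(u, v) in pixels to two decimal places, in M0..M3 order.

c0=(64.34, 374.34) c1=(195.21, 360.28) c2=(177.31, 200.65) c3=(43.86, 218.13)

Intrinsics K: fx=534.2, fy=624.5, cx=313.5, cy=257.2
Marker side s = 0.208 m; corners in marker frame (Z=0):
  M0 = (-0.1040, +0.1040, 0)
  M1 = (+0.1040, +0.1040, 0)
  M2 = (+0.1040, -0.1040, 0)
  M3 = (-0.1040, -0.1040, 0)
rvec = (0.0914, 0.0711, -0.1058), |rvec| = θ = 0.15685 rad = 8.987°
Rodrigues: sinθ=0.15621, 1−cosθ=0.01228; R = I + sinθ·[k]× + (1−cosθ)·[k]×²:
    [+0.99189 +0.10861 +0.06598]
    [-0.10212 +0.99025 -0.09478]
    [-0.07563 +0.08727 +0.99331]
t = (-0.2943, 0.0417, 0.8110) m
M0: Pc = R·M0+t = (-0.38616, +0.15531, +0.82794); u = 534.2·(-0.38616)/0.82794 + 313.5 = 64.3432, v = 624.5·(+0.15531)/0.82794 + 257.2 = 374.3445
M1: Pc = R·M1+t = (-0.17985, +0.13406, +0.81221); u = 534.2·(-0.17985)/0.81221 + 313.5 = 195.2120, v = 624.5·(+0.13406)/0.81221 + 257.2 = 360.2809
M2: Pc = R·M2+t = (-0.20244, -0.07191, +0.79406); u = 534.2·(-0.20244)/0.79406 + 313.5 = 177.3100, v = 624.5·(-0.07191)/0.79406 + 257.2 = 200.6479
M3: Pc = R·M3+t = (-0.40875, -0.05066, +0.80979); u = 534.2·(-0.40875)/0.80979 + 313.5 = 43.8554, v = 624.5·(-0.05066)/0.80979 + 257.2 = 218.1280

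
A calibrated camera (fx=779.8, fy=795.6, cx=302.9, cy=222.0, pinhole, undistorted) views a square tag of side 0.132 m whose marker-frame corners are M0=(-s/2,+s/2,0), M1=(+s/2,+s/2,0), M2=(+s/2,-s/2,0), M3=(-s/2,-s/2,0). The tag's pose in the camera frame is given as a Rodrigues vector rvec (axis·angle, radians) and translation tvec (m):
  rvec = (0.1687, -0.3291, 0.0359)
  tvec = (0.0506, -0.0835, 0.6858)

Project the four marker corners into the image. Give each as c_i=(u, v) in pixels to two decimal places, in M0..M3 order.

Intrinsics K: fx=779.8, fy=795.6, cx=302.9, cy=222.0
Marker side s = 0.132 m; corners in marker frame (Z=0):
  M0 = (-0.0660, +0.0660, 0)
  M1 = (+0.0660, +0.0660, 0)
  M2 = (+0.0660, -0.0660, 0)
  M3 = (-0.0660, -0.0660, 0)
rvec = (0.1687, -0.3291, 0.0359), |rvec| = θ = 0.37156 rad = 21.289°
Rodrigues: sinθ=0.36307, 1−cosθ=0.06824; R = I + sinθ·[k]× + (1−cosθ)·[k]×²:
    [+0.94583 -0.06252 -0.31859]
    [+0.00764 +0.98530 -0.17068]
    [+0.32457 +0.15901 +0.93240]
t = (0.0506, -0.0835, 0.6858) m
M0: Pc = R·M0+t = (-0.01595, -0.01897, +0.67487); u = 779.8·(-0.01595)/0.67487 + 302.9 = 284.4688, v = 795.6·(-0.01897)/0.67487 + 222.0 = 199.6311
M1: Pc = R·M1+t = (+0.10890, -0.01797, +0.71772); u = 779.8·(+0.10890)/0.71772 + 302.9 = 421.2183, v = 795.6·(-0.01797)/0.71772 + 222.0 = 202.0840
M2: Pc = R·M2+t = (+0.11715, -0.14803, +0.69673); u = 779.8·(+0.11715)/0.69673 + 302.9 = 434.0194, v = 795.6·(-0.14803)/0.69673 + 222.0 = 52.9683
M3: Pc = R·M3+t = (-0.00770, -0.14903, +0.65388); u = 779.8·(-0.00770)/0.65388 + 302.9 = 293.7192, v = 795.6·(-0.14903)/0.65388 + 222.0 = 40.6663

c0=(284.47, 199.63) c1=(421.22, 202.08) c2=(434.02, 52.97) c3=(293.72, 40.67)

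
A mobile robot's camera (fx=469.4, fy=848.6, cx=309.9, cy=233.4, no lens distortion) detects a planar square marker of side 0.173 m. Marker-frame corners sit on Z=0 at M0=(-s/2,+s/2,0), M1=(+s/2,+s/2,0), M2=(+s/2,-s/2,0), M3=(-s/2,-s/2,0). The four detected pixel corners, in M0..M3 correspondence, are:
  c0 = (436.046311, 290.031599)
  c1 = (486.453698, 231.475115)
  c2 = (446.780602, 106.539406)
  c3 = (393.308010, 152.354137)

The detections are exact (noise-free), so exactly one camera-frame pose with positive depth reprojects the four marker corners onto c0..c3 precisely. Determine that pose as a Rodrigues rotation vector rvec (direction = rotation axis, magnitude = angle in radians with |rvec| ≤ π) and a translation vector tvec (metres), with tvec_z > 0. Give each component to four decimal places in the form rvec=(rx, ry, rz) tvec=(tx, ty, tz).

rvec=(-0.2091, -0.5159, -0.4619) tvec=(0.2748, -0.0461, 0.9788)

Intrinsics K: fx=469.4, fy=848.6, cx=309.9, cy=233.4
Marker side s = 0.173 m; corners in marker frame (Z=0):
  M0 = (-0.0865, +0.0865, 0)
  M1 = (+0.0865, +0.0865, 0)
  M2 = (+0.0865, -0.0865, 0)
  M3 = (-0.0865, -0.0865, 0)
Detected image corners:
  c0 = (436.046311, 290.031599) px
  c1 = (486.453698, 231.475115) px
  c2 = (446.780602, 106.539406) px
  c3 = (393.308010, 152.354137) px
Planar DLT: solve 8×8 A·h = b for H (H[2,2]=1):
  H  [+533.62723 +202.97976 +441.69596]
  H  [-198.08816 +741.90387 +193.45643]
  H  [+0.52953 -0.07897 +1.00000]
B = K⁻¹H; ‖b₁‖=1.021679, ‖b₂‖=1.021679; λ = 2/(‖b₁‖+‖b₂‖) = 0.978781, sign → tz>0 ⇒ λ=+0.978781
r₁ = λ·B[:,0] = (+0.77053,-0.37103,+0.51829); r₂ = λ·B[:,1] = (+0.47428,+0.87698,-0.07729)
r₃ = r₁×r₂ = (-0.42585,+0.30537,+0.85170); SVD([r₁ r₂ r₃]) → R = UVᵀ:
  R  [+0.77053 +0.47428 -0.42585]
  R  [-0.37103 +0.87698 +0.30537]
  R  [+0.51829 -0.07729 +0.85170]
t = (+0.27482, -0.04607, +0.97878) m
tr R = 2.499205; θ = arccos((tr R − 1)/2) = 0.723335 rad = 41.444°
axis k = ((R−Rᵀ)₃₂, (R−Rᵀ)₁₃, (R−Rᵀ)₂₁) / (2 sinθ) = (-0.289071, -0.713221, -0.638556)
rvec = θ·k = (-0.209095, -0.515898, -0.461890)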